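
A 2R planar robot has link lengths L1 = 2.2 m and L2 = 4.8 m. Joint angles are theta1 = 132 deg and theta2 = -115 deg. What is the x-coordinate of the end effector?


Convert angles to radians: theta1 = 2.3038, theta2 = -2.0071
x = L1*cos(theta1) + L2*cos(theta1+theta2)
x = -1.4721 + 4.5903
x = 3.1182


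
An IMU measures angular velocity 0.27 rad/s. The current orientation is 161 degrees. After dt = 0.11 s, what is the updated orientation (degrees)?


delta_theta = w * dt = 0.27 * 0.11 = 0.0297 rad
= 1.7017 deg
theta_new = 161 + 1.7017 = 162.7017 deg


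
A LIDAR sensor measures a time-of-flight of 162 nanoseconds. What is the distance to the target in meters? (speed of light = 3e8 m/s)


tof = 162 ns = 1.62e-07 s
dist = c * tof / 2
= 3e8 * 1.62e-07 / 2
= 24.3 m


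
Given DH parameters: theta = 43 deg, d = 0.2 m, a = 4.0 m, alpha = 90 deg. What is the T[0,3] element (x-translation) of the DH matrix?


T[0,3] = a * cos(theta)
= 4.0 * cos(43 deg)
= 4.0 * 0.7314
= 2.9254


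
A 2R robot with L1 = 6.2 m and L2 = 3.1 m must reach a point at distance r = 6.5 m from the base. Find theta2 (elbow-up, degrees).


cos(theta2) = (r^2 - L1^2 - L2^2) / (2*L1*L2)
cos(theta2) = (42.25 - 38.44 - 9.61) / 38.44
cos(theta2) = -0.150884
theta2 = 98.6782 degrees


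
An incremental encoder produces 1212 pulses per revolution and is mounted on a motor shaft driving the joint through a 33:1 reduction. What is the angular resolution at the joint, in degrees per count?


counts per rev = 1212
effective counts at joint = 1212 * 33 = 39996
resolution = 360 / 39996
= 0.009 deg/count


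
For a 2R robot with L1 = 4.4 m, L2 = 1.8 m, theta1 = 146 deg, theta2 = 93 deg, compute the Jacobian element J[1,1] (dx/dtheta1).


J[1,1] = -L1*sin(t1) - L2*sin(t1+t2)
= -4.4*sin(146) - 1.8*sin(239)
= -0.9175


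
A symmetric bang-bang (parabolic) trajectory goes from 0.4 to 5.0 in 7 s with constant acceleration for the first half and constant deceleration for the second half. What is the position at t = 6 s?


Symmetric rest-to-rest: each phase covers (pf-p0)/2 in time T/2. 0.5*a*(T/2)^2 = (pf-p0)/2 => a = 4*(pf-p0)/T^2
a = 4*(5.0-0.4)/7^2 = 0.3755
t = 6 is in the deceleration phase (t > T/2).
p = pf - 0.5*a*(T-t)^2 = 5.0 - 0.5*0.3755*1^2
= 4.8122


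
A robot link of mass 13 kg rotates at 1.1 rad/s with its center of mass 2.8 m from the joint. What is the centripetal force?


F = m * omega^2 * r
= 13 * 1.1^2 * 2.8
= 13 * 1.21 * 2.8
= 44.044 N


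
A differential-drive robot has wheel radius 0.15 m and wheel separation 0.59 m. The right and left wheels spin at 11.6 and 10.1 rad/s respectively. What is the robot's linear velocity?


vR = r*wR = 0.15*11.6 = 1.74 m/s
vL = r*wL = 0.15*10.1 = 1.515 m/s
v = (vR+vL)/2 = 1.6275 m/s
omega = (vR-vL)/L = 0.3814 rad/s
linear velocity = 1.6275 m/s


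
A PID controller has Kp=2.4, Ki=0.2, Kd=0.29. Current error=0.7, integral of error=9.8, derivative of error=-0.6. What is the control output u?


u = Kp*e + Ki*int(e) + Kd*de/dt
= 2.4*0.7 + 0.2*9.8 + 0.29*(-0.6)
= 1.68 + 1.96 + -0.174
= 3.466


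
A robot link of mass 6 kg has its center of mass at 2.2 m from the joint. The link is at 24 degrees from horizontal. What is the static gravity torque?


tau = m*g*L*cos(angle)
= 6 * 9.81 * 2.2 * cos(24 deg)
= 6 * 9.81 * 2.2 * 0.9135
= 118.2968 Nm


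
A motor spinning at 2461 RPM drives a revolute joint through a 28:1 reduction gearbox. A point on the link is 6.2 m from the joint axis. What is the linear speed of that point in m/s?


omega_motor = 2461 * 2*pi/60 = 257.7153 rad/s
omega_joint = omega_motor / 28 = 9.2041 rad/s
v = omega_joint * r = 9.2041 * 6.2
= 57.0655 m/s


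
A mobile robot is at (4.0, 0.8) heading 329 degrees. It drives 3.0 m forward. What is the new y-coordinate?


y_new = y0 + d*sin(theta)
= 0.8 + 3.0*sin(329)
= 0.8 + -1.5451
= -0.7451


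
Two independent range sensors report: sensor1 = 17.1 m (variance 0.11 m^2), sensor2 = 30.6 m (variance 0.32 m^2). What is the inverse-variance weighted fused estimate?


w1 = (1/var1) / (1/var1 + 1/var2)
   = 9.0909 / (9.0909 + 3.125) = 0.7442
w2 = 1 - w1 = 0.2558
fused = w1*s1 + w2*s2 = 12.7256 + 7.8279
= 20.5535 m


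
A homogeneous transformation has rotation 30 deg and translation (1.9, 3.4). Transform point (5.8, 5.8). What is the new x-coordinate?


x' = cos(theta)*px - sin(theta)*py + tx
= 0.866*5.8 - 0.5*5.8 + 1.9
= 4.0229


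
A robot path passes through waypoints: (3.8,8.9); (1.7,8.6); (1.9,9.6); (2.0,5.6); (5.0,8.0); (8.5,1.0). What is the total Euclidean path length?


Segment lengths:
  seg1 = sqrt((-2.1)^2 + (-0.3)^2) = 2.1213
  seg2 = sqrt((0.2)^2 + (1.0)^2) = 1.0198
  seg3 = sqrt((0.1)^2 + (-4.0)^2) = 4.0012
  seg4 = sqrt((3.0)^2 + (2.4)^2) = 3.8419
  seg5 = sqrt((3.5)^2 + (-7.0)^2) = 7.8262
Total = 18.8105


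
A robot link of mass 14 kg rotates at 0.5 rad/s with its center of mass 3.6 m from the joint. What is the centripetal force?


F = m * omega^2 * r
= 14 * 0.5^2 * 3.6
= 14 * 0.25 * 3.6
= 12.6 N


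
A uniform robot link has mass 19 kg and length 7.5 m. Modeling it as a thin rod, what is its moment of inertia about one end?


I = (1/3) * m * L^2
= (1/3) * 19 * 7.5^2
= 0.333333 * 19 * 56.25
= 356.25 kg*m^2


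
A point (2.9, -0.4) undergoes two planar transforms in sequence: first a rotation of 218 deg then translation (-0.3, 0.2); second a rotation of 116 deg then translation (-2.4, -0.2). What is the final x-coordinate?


After transform 1:
x1 = cos(218)*2.9 - sin(218)*-0.4 + -0.3 = -2.8315
y1 = sin(218)*2.9 + cos(218)*-0.4 + 0.2 = -1.2702
After transform 2:
x2 = cos(116)*-2.8315 - sin(116)*-1.2702 + -2.4
= -0.0171


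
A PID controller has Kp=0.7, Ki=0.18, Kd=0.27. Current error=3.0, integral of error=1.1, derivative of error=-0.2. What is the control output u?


u = Kp*e + Ki*int(e) + Kd*de/dt
= 0.7*3.0 + 0.18*1.1 + 0.27*(-0.2)
= 2.1 + 0.198 + -0.054
= 2.244


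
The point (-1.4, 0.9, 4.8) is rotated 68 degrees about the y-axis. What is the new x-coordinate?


Rotation about y-axis: x' = x*cos(theta) + z*sin(theta)
= -1.4 * 0.3746 + 4.8 * 0.9272
= 3.926


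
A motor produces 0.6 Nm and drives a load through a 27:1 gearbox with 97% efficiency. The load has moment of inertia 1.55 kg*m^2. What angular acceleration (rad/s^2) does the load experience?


tau_out = tau_motor * N * eta
= 0.6 * 27 * 0.97 = 15.714 Nm
alpha = tau_out / I = 15.714 / 1.55
= 10.1381 rad/s^2


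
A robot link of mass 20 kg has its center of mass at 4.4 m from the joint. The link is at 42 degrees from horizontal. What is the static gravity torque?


tau = m*g*L*cos(angle)
= 20 * 9.81 * 4.4 * cos(42 deg)
= 20 * 9.81 * 4.4 * 0.7431
= 641.5421 Nm


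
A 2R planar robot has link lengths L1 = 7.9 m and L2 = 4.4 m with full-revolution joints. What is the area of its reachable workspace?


r_max = L1 + L2 = 12.3 m
r_min = |L1 - L2| = 3.5 m
Area = pi*(r_max^2 - r_min^2)
= pi*(151.29 - 12.25)
= pi * 139.04
= 436.807 m^2


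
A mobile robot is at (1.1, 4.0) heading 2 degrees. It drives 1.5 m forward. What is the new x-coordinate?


x_new = x0 + d*cos(theta)
= 1.1 + 1.5*cos(2)
= 1.1 + 1.4991
= 2.5991


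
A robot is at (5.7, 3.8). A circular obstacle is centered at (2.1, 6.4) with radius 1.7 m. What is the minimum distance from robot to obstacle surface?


center_dist = sqrt((5.7-2.1)^2 + (3.8-6.4)^2)
= sqrt(12.96 + 6.76)
= 4.4407
min_dist = center_dist - radius = 4.4407 - 1.7 = 2.7407 m


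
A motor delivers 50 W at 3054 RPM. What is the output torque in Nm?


omega = 3054 * 2*pi/60 = 319.8141 rad/s
tau = P / omega = 50 / 319.8141
= 0.1563 Nm


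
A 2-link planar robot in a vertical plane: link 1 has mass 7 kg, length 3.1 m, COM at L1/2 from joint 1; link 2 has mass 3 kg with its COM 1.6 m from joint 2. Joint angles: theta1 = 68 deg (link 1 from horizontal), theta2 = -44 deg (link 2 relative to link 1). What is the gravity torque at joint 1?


Horizontal distance from joint 1 to link-1 COM:
  x_c1 = (L1/2)*cos(t1) = 1.55 * 0.3746 = 0.5806 m
Horizontal distance from joint 1 to link-2 COM:
  x_c2 = L1*cos(t1) + Lc2*cos(t1+t2)
       = 3.1*0.3746 + 1.6*0.9135 = 2.623 m
tau1 = m1*g*x_c1 + m2*g*x_c2
     = 7*9.81*0.5806 + 3*9.81*2.623
     = 39.8726 + 77.1935
     = 117.0661 Nm


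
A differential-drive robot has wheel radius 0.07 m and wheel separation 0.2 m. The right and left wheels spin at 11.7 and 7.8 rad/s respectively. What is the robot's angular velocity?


vR = r*wR = 0.07*11.7 = 0.819 m/s
vL = r*wL = 0.07*7.8 = 0.546 m/s
v = (vR+vL)/2 = 0.6825 m/s
omega = (vR-vL)/L = 1.365 rad/s
angular velocity = 1.365 rad/s


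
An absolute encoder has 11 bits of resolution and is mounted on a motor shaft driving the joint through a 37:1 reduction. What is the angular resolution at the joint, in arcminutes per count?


counts = 2^11 = 2048
effective counts at joint = 2048 * 37 = 75776
resolution = 360*60 / 75776
= 0.2851 arcmin/count


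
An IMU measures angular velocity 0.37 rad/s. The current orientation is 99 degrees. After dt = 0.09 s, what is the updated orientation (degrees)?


delta_theta = w * dt = 0.37 * 0.09 = 0.0333 rad
= 1.9079 deg
theta_new = 99 + 1.9079 = 100.9079 deg


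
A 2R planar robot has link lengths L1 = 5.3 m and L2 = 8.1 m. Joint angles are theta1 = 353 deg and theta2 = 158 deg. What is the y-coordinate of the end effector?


Convert angles to radians: theta1 = 6.161, theta2 = 2.7576
y = L1*sin(theta1) + L2*sin(theta1+theta2)
y = -0.6459 + 3.927
y = 3.2811


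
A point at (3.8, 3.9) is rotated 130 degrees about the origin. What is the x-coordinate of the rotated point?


x' = x*cos(theta) - y*sin(theta)
cos(130 deg) = -0.6428, sin(130 deg) = 0.766
x' = 3.8 * -0.6428 - 3.9 * 0.766
= -2.4426 - 2.9876
= -5.4302


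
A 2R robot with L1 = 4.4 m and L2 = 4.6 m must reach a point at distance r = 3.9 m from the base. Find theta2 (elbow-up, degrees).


cos(theta2) = (r^2 - L1^2 - L2^2) / (2*L1*L2)
cos(theta2) = (15.21 - 19.36 - 21.16) / 40.48
cos(theta2) = -0.625247
theta2 = 128.7003 degrees


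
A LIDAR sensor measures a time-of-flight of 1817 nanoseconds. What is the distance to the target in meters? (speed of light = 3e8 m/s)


tof = 1817 ns = 1.817e-06 s
dist = c * tof / 2
= 3e8 * 1.817e-06 / 2
= 272.55 m


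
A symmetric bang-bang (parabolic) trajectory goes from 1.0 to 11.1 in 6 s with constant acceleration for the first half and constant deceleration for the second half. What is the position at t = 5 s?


Symmetric rest-to-rest: each phase covers (pf-p0)/2 in time T/2. 0.5*a*(T/2)^2 = (pf-p0)/2 => a = 4*(pf-p0)/T^2
a = 4*(11.1-1.0)/6^2 = 1.1222
t = 5 is in the deceleration phase (t > T/2).
p = pf - 0.5*a*(T-t)^2 = 11.1 - 0.5*1.1222*1^2
= 10.5389


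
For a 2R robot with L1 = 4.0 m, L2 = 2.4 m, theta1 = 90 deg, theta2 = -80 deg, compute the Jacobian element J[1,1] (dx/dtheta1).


J[1,1] = -L1*sin(t1) - L2*sin(t1+t2)
= -4.0*sin(90) - 2.4*sin(10)
= -4.4168


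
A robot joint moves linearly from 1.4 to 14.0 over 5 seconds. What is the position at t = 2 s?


s = t/T = 2/5 = 0.4
p(t) = p0 + (pf-p0)*s
= 1.4 + (14.0 - 1.4) * 0.4
= 6.44


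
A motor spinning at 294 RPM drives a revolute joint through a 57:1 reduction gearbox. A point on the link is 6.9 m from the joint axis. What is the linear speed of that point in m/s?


omega_motor = 294 * 2*pi/60 = 30.7876 rad/s
omega_joint = omega_motor / 57 = 0.5401 rad/s
v = omega_joint * r = 0.5401 * 6.9
= 3.7269 m/s


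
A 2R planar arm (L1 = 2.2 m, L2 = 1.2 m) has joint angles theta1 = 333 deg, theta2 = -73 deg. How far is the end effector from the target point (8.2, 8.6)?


End effector via forward kinematics:
x = L1*cos(t1) + L2*cos(t1+t2) = 1.7518
y = L1*sin(t1) + L2*sin(t1+t2) = -2.1805
Distance to target:
d = sqrt((8.2 - 1.7518)^2 + (8.6 - -2.1805)^2)
= sqrt(41.5788 + 116.2202)
= 12.5618 m


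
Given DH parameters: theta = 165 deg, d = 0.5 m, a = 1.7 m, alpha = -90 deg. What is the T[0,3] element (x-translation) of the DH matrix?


T[0,3] = a * cos(theta)
= 1.7 * cos(165 deg)
= 1.7 * -0.9659
= -1.6421


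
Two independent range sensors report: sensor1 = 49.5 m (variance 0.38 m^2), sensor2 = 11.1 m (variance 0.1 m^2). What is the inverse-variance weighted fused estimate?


w1 = (1/var1) / (1/var1 + 1/var2)
   = 2.6316 / (2.6316 + 10.0) = 0.2083
w2 = 1 - w1 = 0.7917
fused = w1*s1 + w2*s2 = 10.3125 + 8.7875
= 19.1 m


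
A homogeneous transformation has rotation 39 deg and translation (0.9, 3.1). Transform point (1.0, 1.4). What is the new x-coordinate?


x' = cos(theta)*px - sin(theta)*py + tx
= 0.7771*1.0 - 0.6293*1.4 + 0.9
= 0.7961


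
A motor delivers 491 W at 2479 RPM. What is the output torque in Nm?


omega = 2479 * 2*pi/60 = 259.6003 rad/s
tau = P / omega = 491 / 259.6003
= 1.8914 Nm


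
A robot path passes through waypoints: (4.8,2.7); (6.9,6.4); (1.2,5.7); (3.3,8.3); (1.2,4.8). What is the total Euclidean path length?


Segment lengths:
  seg1 = sqrt((2.1)^2 + (3.7)^2) = 4.2544
  seg2 = sqrt((-5.7)^2 + (-0.7)^2) = 5.7428
  seg3 = sqrt((2.1)^2 + (2.6)^2) = 3.3422
  seg4 = sqrt((-2.1)^2 + (-3.5)^2) = 4.0817
Total = 17.4211


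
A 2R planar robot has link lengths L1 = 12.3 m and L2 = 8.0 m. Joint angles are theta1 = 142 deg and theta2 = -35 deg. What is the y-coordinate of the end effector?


Convert angles to radians: theta1 = 2.4784, theta2 = -0.6109
y = L1*sin(theta1) + L2*sin(theta1+theta2)
y = 7.5726 + 7.6504
y = 15.2231


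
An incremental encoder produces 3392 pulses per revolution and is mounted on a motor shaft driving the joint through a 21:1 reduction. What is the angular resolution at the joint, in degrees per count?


counts per rev = 3392
effective counts at joint = 3392 * 21 = 71232
resolution = 360 / 71232
= 0.0051 deg/count


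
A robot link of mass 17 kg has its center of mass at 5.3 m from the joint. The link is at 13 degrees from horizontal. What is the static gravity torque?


tau = m*g*L*cos(angle)
= 17 * 9.81 * 5.3 * cos(13 deg)
= 17 * 9.81 * 5.3 * 0.9744
= 861.2272 Nm


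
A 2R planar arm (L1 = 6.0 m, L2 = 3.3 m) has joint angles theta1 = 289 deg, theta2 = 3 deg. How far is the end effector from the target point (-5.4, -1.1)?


End effector via forward kinematics:
x = L1*cos(t1) + L2*cos(t1+t2) = 3.1896
y = L1*sin(t1) + L2*sin(t1+t2) = -8.7328
Distance to target:
d = sqrt((-5.4 - 3.1896)^2 + (-1.1 - -8.7328)^2)
= sqrt(73.7814 + 58.2599)
= 11.4909 m


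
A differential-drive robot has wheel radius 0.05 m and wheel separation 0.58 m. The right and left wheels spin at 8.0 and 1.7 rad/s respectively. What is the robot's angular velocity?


vR = r*wR = 0.05*8.0 = 0.4 m/s
vL = r*wL = 0.05*1.7 = 0.085 m/s
v = (vR+vL)/2 = 0.2425 m/s
omega = (vR-vL)/L = 0.5431 rad/s
angular velocity = 0.5431 rad/s


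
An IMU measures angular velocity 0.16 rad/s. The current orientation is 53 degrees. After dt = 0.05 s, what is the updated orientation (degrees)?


delta_theta = w * dt = 0.16 * 0.05 = 0.008 rad
= 0.4584 deg
theta_new = 53 + 0.4584 = 53.4584 deg


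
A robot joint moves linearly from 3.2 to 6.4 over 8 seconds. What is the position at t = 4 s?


s = t/T = 4/8 = 0.5
p(t) = p0 + (pf-p0)*s
= 3.2 + (6.4 - 3.2) * 0.5
= 4.8


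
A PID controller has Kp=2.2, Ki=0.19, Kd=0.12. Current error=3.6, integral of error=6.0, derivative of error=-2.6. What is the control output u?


u = Kp*e + Ki*int(e) + Kd*de/dt
= 2.2*3.6 + 0.19*6.0 + 0.12*(-2.6)
= 7.92 + 1.14 + -0.312
= 8.748


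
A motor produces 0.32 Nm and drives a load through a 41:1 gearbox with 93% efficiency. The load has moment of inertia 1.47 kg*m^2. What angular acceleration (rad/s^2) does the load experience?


tau_out = tau_motor * N * eta
= 0.32 * 41 * 0.93 = 12.2016 Nm
alpha = tau_out / I = 12.2016 / 1.47
= 8.3004 rad/s^2


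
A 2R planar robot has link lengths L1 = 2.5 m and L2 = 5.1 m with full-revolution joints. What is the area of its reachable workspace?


r_max = L1 + L2 = 7.6 m
r_min = |L1 - L2| = 2.6 m
Area = pi*(r_max^2 - r_min^2)
= pi*(57.76 - 6.76)
= pi * 51.0
= 160.2212 m^2


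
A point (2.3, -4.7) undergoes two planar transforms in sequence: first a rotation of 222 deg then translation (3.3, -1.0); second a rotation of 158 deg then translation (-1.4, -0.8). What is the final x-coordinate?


After transform 1:
x1 = cos(222)*2.3 - sin(222)*-4.7 + 3.3 = -1.5541
y1 = sin(222)*2.3 + cos(222)*-4.7 + -1.0 = 0.9538
After transform 2:
x2 = cos(158)*-1.5541 - sin(158)*0.9538 + -1.4
= -0.3163


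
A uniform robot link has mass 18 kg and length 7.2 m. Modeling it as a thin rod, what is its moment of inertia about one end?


I = (1/3) * m * L^2
= (1/3) * 18 * 7.2^2
= 0.333333 * 18 * 51.84
= 311.04 kg*m^2


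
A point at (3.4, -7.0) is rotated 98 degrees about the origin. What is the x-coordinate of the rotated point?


x' = x*cos(theta) - y*sin(theta)
cos(98 deg) = -0.1392, sin(98 deg) = 0.9903
x' = 3.4 * -0.1392 - -7.0 * 0.9903
= -0.4732 - -6.9319
= 6.4587


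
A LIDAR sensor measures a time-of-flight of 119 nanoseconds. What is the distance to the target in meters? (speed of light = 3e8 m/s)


tof = 119 ns = 1.19e-07 s
dist = c * tof / 2
= 3e8 * 1.19e-07 / 2
= 17.85 m


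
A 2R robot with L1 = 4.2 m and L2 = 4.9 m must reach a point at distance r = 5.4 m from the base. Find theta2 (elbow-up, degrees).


cos(theta2) = (r^2 - L1^2 - L2^2) / (2*L1*L2)
cos(theta2) = (29.16 - 17.64 - 24.01) / 41.16
cos(theta2) = -0.30345
theta2 = 107.6649 degrees


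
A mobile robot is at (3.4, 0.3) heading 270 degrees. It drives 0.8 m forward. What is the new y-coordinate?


y_new = y0 + d*sin(theta)
= 0.3 + 0.8*sin(270)
= 0.3 + -0.8
= -0.5


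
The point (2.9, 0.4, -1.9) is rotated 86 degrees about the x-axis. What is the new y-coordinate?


Rotation about x-axis: y' = y*cos(theta) - z*sin(theta)
= 0.4 * 0.0698 - -1.9 * 0.9976
= 1.9233


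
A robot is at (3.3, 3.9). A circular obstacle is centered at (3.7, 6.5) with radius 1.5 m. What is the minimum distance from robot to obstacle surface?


center_dist = sqrt((3.3-3.7)^2 + (3.9-6.5)^2)
= sqrt(0.16 + 6.76)
= 2.6306
min_dist = center_dist - radius = 2.6306 - 1.5 = 1.1306 m


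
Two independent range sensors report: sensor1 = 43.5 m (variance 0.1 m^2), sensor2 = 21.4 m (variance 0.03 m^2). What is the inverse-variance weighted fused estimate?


w1 = (1/var1) / (1/var1 + 1/var2)
   = 10.0 / (10.0 + 33.3333) = 0.2308
w2 = 1 - w1 = 0.7692
fused = w1*s1 + w2*s2 = 10.0385 + 16.4615
= 26.5 m


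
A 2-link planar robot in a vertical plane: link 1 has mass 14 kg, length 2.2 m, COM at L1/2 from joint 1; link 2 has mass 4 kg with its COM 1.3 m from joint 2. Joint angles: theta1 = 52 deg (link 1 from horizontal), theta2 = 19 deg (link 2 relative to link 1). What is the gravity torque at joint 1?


Horizontal distance from joint 1 to link-1 COM:
  x_c1 = (L1/2)*cos(t1) = 1.1 * 0.6157 = 0.6772 m
Horizontal distance from joint 1 to link-2 COM:
  x_c2 = L1*cos(t1) + Lc2*cos(t1+t2)
       = 2.2*0.6157 + 1.3*0.3256 = 1.7777 m
tau1 = m1*g*x_c1 + m2*g*x_c2
     = 14*9.81*0.6772 + 4*9.81*1.7777
     = 93.0104 + 69.7567
     = 162.7671 Nm


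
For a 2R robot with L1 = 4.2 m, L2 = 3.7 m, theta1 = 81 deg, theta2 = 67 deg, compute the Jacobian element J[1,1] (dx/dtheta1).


J[1,1] = -L1*sin(t1) - L2*sin(t1+t2)
= -4.2*sin(81) - 3.7*sin(148)
= -6.109


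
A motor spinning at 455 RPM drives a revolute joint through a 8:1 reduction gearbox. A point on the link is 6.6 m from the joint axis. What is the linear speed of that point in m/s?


omega_motor = 455 * 2*pi/60 = 47.6475 rad/s
omega_joint = omega_motor / 8 = 5.9559 rad/s
v = omega_joint * r = 5.9559 * 6.6
= 39.3092 m/s


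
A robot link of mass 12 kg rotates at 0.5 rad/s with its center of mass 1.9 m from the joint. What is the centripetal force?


F = m * omega^2 * r
= 12 * 0.5^2 * 1.9
= 12 * 0.25 * 1.9
= 5.7 N


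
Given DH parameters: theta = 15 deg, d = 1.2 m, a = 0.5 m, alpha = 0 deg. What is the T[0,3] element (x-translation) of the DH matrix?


T[0,3] = a * cos(theta)
= 0.5 * cos(15 deg)
= 0.5 * 0.9659
= 0.483


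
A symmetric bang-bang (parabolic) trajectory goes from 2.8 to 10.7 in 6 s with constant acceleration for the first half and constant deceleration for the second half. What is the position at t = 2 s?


Symmetric rest-to-rest: each phase covers (pf-p0)/2 in time T/2. 0.5*a*(T/2)^2 = (pf-p0)/2 => a = 4*(pf-p0)/T^2
a = 4*(10.7-2.8)/6^2 = 0.8778
t = 2 is in the acceleration phase (t <= T/2).
p = p0 + 0.5*a*t^2 = 2.8 + 0.5*0.8778*2^2
= 4.5556


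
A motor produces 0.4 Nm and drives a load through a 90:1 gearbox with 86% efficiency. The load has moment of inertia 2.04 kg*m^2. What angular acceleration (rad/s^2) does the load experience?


tau_out = tau_motor * N * eta
= 0.4 * 90 * 0.86 = 30.96 Nm
alpha = tau_out / I = 30.96 / 2.04
= 15.1765 rad/s^2


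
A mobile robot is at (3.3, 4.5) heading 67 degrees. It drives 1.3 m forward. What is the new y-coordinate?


y_new = y0 + d*sin(theta)
= 4.5 + 1.3*sin(67)
= 4.5 + 1.1967
= 5.6967


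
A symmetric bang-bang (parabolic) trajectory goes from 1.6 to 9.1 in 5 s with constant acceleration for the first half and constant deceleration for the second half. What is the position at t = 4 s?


Symmetric rest-to-rest: each phase covers (pf-p0)/2 in time T/2. 0.5*a*(T/2)^2 = (pf-p0)/2 => a = 4*(pf-p0)/T^2
a = 4*(9.1-1.6)/5^2 = 1.2
t = 4 is in the deceleration phase (t > T/2).
p = pf - 0.5*a*(T-t)^2 = 9.1 - 0.5*1.2*1^2
= 8.5


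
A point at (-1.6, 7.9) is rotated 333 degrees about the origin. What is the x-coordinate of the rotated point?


x' = x*cos(theta) - y*sin(theta)
cos(333 deg) = 0.891, sin(333 deg) = -0.454
x' = -1.6 * 0.891 - 7.9 * -0.454
= -1.4256 - -3.5865
= 2.1609


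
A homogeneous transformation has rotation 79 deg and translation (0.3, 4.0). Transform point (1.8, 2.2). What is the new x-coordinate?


x' = cos(theta)*px - sin(theta)*py + tx
= 0.1908*1.8 - 0.9816*2.2 + 0.3
= -1.5161


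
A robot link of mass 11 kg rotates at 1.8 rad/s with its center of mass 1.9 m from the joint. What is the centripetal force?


F = m * omega^2 * r
= 11 * 1.8^2 * 1.9
= 11 * 3.24 * 1.9
= 67.716 N


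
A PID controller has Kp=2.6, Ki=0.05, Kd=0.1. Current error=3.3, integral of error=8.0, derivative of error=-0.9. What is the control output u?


u = Kp*e + Ki*int(e) + Kd*de/dt
= 2.6*3.3 + 0.05*8.0 + 0.1*(-0.9)
= 8.58 + 0.4 + -0.09
= 8.89


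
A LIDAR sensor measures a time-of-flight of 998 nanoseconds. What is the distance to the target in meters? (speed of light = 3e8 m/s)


tof = 998 ns = 9.98e-07 s
dist = c * tof / 2
= 3e8 * 9.98e-07 / 2
= 149.7 m


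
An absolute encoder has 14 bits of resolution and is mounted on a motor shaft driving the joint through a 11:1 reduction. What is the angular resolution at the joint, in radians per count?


counts = 2^14 = 16384
effective counts at joint = 16384 * 11 = 180224
resolution = 2*pi / 180224
= 3.4863e-05 rad/count


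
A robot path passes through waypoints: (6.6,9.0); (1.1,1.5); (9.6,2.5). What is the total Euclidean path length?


Segment lengths:
  seg1 = sqrt((-5.5)^2 + (-7.5)^2) = 9.3005
  seg2 = sqrt((8.5)^2 + (1.0)^2) = 8.5586
Total = 17.8592


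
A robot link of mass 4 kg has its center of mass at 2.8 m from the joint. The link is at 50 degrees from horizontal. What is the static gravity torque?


tau = m*g*L*cos(angle)
= 4 * 9.81 * 2.8 * cos(50 deg)
= 4 * 9.81 * 2.8 * 0.6428
= 70.6244 Nm


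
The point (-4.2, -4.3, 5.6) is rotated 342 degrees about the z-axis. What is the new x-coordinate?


Rotation about z-axis: x' = x*cos(theta) - y*sin(theta)
= -4.2 * 0.9511 - -4.3 * -0.309
= -5.3232


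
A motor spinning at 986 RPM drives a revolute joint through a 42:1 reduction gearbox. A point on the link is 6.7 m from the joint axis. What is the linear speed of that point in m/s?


omega_motor = 986 * 2*pi/60 = 103.2537 rad/s
omega_joint = omega_motor / 42 = 2.4584 rad/s
v = omega_joint * r = 2.4584 * 6.7
= 16.4714 m/s


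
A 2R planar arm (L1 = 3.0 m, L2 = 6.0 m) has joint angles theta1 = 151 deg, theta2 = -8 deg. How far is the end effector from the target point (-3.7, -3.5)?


End effector via forward kinematics:
x = L1*cos(t1) + L2*cos(t1+t2) = -7.4157
y = L1*sin(t1) + L2*sin(t1+t2) = 5.0653
Distance to target:
d = sqrt((-3.7 - -7.4157)^2 + (-3.5 - 5.0653)^2)
= sqrt(13.8062 + 73.3647)
= 9.3365 m


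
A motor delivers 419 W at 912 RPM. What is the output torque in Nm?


omega = 912 * 2*pi/60 = 95.5044 rad/s
tau = P / omega = 419 / 95.5044
= 4.3872 Nm


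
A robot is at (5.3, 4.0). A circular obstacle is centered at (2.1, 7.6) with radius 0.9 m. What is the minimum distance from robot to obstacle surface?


center_dist = sqrt((5.3-2.1)^2 + (4.0-7.6)^2)
= sqrt(10.24 + 12.96)
= 4.8166
min_dist = center_dist - radius = 4.8166 - 0.9 = 3.9166 m


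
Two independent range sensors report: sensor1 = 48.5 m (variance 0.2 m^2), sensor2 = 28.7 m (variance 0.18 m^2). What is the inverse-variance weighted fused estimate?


w1 = (1/var1) / (1/var1 + 1/var2)
   = 5.0 / (5.0 + 5.5556) = 0.4737
w2 = 1 - w1 = 0.5263
fused = w1*s1 + w2*s2 = 22.9737 + 15.1053
= 38.0789 m


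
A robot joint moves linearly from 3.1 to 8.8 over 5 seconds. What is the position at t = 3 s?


s = t/T = 3/5 = 0.6
p(t) = p0 + (pf-p0)*s
= 3.1 + (8.8 - 3.1) * 0.6
= 6.52


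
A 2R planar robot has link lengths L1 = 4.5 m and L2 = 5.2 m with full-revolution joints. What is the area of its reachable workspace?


r_max = L1 + L2 = 9.7 m
r_min = |L1 - L2| = 0.7 m
Area = pi*(r_max^2 - r_min^2)
= pi*(94.09 - 0.49)
= pi * 93.6
= 294.0531 m^2


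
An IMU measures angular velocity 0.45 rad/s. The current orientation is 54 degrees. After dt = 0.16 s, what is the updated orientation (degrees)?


delta_theta = w * dt = 0.45 * 0.16 = 0.072 rad
= 4.1253 deg
theta_new = 54 + 4.1253 = 58.1253 deg


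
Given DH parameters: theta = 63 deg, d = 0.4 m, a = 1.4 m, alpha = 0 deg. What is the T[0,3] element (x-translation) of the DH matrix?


T[0,3] = a * cos(theta)
= 1.4 * cos(63 deg)
= 1.4 * 0.454
= 0.6356


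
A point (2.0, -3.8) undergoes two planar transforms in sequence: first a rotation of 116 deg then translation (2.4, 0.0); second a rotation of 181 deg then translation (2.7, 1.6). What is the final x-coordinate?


After transform 1:
x1 = cos(116)*2.0 - sin(116)*-3.8 + 2.4 = 4.9387
y1 = sin(116)*2.0 + cos(116)*-3.8 + 0.0 = 3.4634
After transform 2:
x2 = cos(181)*4.9387 - sin(181)*3.4634 + 2.7
= -2.1775


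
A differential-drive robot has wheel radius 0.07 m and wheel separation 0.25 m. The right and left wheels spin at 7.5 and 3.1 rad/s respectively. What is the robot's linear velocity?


vR = r*wR = 0.07*7.5 = 0.525 m/s
vL = r*wL = 0.07*3.1 = 0.217 m/s
v = (vR+vL)/2 = 0.371 m/s
omega = (vR-vL)/L = 1.232 rad/s
linear velocity = 0.371 m/s


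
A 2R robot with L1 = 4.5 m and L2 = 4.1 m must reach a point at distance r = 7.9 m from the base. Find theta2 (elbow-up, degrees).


cos(theta2) = (r^2 - L1^2 - L2^2) / (2*L1*L2)
cos(theta2) = (62.41 - 20.25 - 16.81) / 36.9
cos(theta2) = 0.686992
theta2 = 46.6075 degrees


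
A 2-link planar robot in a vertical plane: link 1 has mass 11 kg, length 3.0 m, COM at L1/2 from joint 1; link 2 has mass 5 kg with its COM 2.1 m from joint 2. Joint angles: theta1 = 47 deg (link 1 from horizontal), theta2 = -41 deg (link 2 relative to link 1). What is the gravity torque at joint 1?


Horizontal distance from joint 1 to link-1 COM:
  x_c1 = (L1/2)*cos(t1) = 1.5 * 0.682 = 1.023 m
Horizontal distance from joint 1 to link-2 COM:
  x_c2 = L1*cos(t1) + Lc2*cos(t1+t2)
       = 3.0*0.682 + 2.1*0.9945 = 4.1345 m
tau1 = m1*g*x_c1 + m2*g*x_c2
     = 11*9.81*1.023 + 5*9.81*4.1345
     = 110.3917 + 202.7968
     = 313.1885 Nm


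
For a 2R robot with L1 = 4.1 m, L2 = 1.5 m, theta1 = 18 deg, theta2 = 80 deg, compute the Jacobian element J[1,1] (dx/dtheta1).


J[1,1] = -L1*sin(t1) - L2*sin(t1+t2)
= -4.1*sin(18) - 1.5*sin(98)
= -2.7524


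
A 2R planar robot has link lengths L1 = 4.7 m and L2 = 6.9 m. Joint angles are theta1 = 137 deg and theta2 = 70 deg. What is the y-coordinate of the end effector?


Convert angles to radians: theta1 = 2.3911, theta2 = 1.2217
y = L1*sin(theta1) + L2*sin(theta1+theta2)
y = 3.2054 + -3.1325
y = 0.0729


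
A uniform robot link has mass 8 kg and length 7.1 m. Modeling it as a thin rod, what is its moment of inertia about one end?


I = (1/3) * m * L^2
= (1/3) * 8 * 7.1^2
= 0.333333 * 8 * 50.41
= 134.4267 kg*m^2


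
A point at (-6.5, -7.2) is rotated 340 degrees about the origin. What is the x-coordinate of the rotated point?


x' = x*cos(theta) - y*sin(theta)
cos(340 deg) = 0.9397, sin(340 deg) = -0.342
x' = -6.5 * 0.9397 - -7.2 * -0.342
= -6.108 - 2.4625
= -8.5705


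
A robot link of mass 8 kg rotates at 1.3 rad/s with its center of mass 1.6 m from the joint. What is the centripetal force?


F = m * omega^2 * r
= 8 * 1.3^2 * 1.6
= 8 * 1.69 * 1.6
= 21.632 N


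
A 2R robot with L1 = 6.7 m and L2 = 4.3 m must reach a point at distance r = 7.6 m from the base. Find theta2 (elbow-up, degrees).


cos(theta2) = (r^2 - L1^2 - L2^2) / (2*L1*L2)
cos(theta2) = (57.76 - 44.89 - 18.49) / 57.62
cos(theta2) = -0.097536
theta2 = 95.5973 degrees


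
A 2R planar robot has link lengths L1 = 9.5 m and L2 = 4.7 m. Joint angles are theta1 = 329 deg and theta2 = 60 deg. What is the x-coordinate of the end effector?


Convert angles to radians: theta1 = 5.7421, theta2 = 1.0472
x = L1*cos(theta1) + L2*cos(theta1+theta2)
x = 8.1431 + 4.1107
x = 12.2538


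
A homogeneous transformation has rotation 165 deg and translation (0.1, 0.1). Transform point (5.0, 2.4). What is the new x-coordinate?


x' = cos(theta)*px - sin(theta)*py + tx
= -0.9659*5.0 - 0.2588*2.4 + 0.1
= -5.3508


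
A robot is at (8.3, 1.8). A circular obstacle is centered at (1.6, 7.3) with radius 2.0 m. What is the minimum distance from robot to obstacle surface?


center_dist = sqrt((8.3-1.6)^2 + (1.8-7.3)^2)
= sqrt(44.89 + 30.25)
= 8.6683
min_dist = center_dist - radius = 8.6683 - 2.0 = 6.6683 m


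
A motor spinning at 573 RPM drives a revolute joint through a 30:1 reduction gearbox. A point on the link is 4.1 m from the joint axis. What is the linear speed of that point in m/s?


omega_motor = 573 * 2*pi/60 = 60.0044 rad/s
omega_joint = omega_motor / 30 = 2.0001 rad/s
v = omega_joint * r = 2.0001 * 4.1
= 8.2006 m/s


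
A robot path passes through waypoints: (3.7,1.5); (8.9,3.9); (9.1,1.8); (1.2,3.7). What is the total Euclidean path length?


Segment lengths:
  seg1 = sqrt((5.2)^2 + (2.4)^2) = 5.7271
  seg2 = sqrt((0.2)^2 + (-2.1)^2) = 2.1095
  seg3 = sqrt((-7.9)^2 + (1.9)^2) = 8.1253
Total = 15.9619


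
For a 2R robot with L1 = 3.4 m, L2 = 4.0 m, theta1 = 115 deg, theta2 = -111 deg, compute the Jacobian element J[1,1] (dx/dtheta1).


J[1,1] = -L1*sin(t1) - L2*sin(t1+t2)
= -3.4*sin(115) - 4.0*sin(4)
= -3.3605


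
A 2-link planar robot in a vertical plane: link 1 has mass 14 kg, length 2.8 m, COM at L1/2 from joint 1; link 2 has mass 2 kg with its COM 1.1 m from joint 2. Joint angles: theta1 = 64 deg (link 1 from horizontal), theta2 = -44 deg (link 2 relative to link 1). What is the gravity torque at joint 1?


Horizontal distance from joint 1 to link-1 COM:
  x_c1 = (L1/2)*cos(t1) = 1.4 * 0.4384 = 0.6137 m
Horizontal distance from joint 1 to link-2 COM:
  x_c2 = L1*cos(t1) + Lc2*cos(t1+t2)
       = 2.8*0.4384 + 1.1*0.9397 = 2.2611 m
tau1 = m1*g*x_c1 + m2*g*x_c2
     = 14*9.81*0.6137 + 2*9.81*2.2611
     = 84.2883 + 44.3628
     = 128.6511 Nm


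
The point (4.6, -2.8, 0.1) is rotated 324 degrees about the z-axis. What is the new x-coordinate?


Rotation about z-axis: x' = x*cos(theta) - y*sin(theta)
= 4.6 * 0.809 - -2.8 * -0.5878
= 2.0757


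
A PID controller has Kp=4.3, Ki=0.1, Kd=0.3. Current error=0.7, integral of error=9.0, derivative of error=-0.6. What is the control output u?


u = Kp*e + Ki*int(e) + Kd*de/dt
= 4.3*0.7 + 0.1*9.0 + 0.3*(-0.6)
= 3.01 + 0.9 + -0.18
= 3.73


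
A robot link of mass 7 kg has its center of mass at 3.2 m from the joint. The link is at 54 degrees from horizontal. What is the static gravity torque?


tau = m*g*L*cos(angle)
= 7 * 9.81 * 3.2 * cos(54 deg)
= 7 * 9.81 * 3.2 * 0.5878
= 129.1623 Nm


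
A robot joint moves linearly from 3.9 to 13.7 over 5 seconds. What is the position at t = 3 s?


s = t/T = 3/5 = 0.6
p(t) = p0 + (pf-p0)*s
= 3.9 + (13.7 - 3.9) * 0.6
= 9.78


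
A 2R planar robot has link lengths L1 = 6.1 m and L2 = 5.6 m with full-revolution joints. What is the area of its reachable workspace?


r_max = L1 + L2 = 11.7 m
r_min = |L1 - L2| = 0.5 m
Area = pi*(r_max^2 - r_min^2)
= pi*(136.89 - 0.25)
= pi * 136.64
= 429.2672 m^2


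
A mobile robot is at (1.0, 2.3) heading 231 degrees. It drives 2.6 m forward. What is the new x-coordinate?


x_new = x0 + d*cos(theta)
= 1.0 + 2.6*cos(231)
= 1.0 + -1.6362
= -0.6362


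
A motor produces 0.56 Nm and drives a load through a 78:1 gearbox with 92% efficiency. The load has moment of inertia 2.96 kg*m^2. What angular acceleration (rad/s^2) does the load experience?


tau_out = tau_motor * N * eta
= 0.56 * 78 * 0.92 = 40.1856 Nm
alpha = tau_out / I = 40.1856 / 2.96
= 13.5762 rad/s^2


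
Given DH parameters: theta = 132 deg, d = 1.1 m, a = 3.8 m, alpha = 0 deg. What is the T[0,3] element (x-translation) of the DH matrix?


T[0,3] = a * cos(theta)
= 3.8 * cos(132 deg)
= 3.8 * -0.6691
= -2.5427


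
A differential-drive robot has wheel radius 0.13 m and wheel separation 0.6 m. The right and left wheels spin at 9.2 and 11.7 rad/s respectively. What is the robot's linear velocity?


vR = r*wR = 0.13*9.2 = 1.196 m/s
vL = r*wL = 0.13*11.7 = 1.521 m/s
v = (vR+vL)/2 = 1.3585 m/s
omega = (vR-vL)/L = -0.5417 rad/s
linear velocity = 1.3585 m/s


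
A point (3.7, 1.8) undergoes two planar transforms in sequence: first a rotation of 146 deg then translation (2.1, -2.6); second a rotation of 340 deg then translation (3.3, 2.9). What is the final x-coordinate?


After transform 1:
x1 = cos(146)*3.7 - sin(146)*1.8 + 2.1 = -1.974
y1 = sin(146)*3.7 + cos(146)*1.8 + -2.6 = -2.0233
After transform 2:
x2 = cos(340)*-1.974 - sin(340)*-2.0233 + 3.3
= 0.7531


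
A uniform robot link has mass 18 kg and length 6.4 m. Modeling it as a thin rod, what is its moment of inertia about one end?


I = (1/3) * m * L^2
= (1/3) * 18 * 6.4^2
= 0.333333 * 18 * 40.96
= 245.76 kg*m^2


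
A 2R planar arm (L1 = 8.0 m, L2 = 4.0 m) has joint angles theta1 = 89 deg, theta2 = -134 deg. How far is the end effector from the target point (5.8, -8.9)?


End effector via forward kinematics:
x = L1*cos(t1) + L2*cos(t1+t2) = 2.968
y = L1*sin(t1) + L2*sin(t1+t2) = 5.1704
Distance to target:
d = sqrt((5.8 - 2.968)^2 + (-8.9 - 5.1704)^2)
= sqrt(8.02 + 197.9749)
= 14.3525 m


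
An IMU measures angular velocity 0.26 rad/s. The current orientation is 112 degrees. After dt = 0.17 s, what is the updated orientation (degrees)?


delta_theta = w * dt = 0.26 * 0.17 = 0.0442 rad
= 2.5325 deg
theta_new = 112 + 2.5325 = 114.5325 deg


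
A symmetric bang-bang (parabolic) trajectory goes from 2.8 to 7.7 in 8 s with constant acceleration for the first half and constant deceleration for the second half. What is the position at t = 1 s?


Symmetric rest-to-rest: each phase covers (pf-p0)/2 in time T/2. 0.5*a*(T/2)^2 = (pf-p0)/2 => a = 4*(pf-p0)/T^2
a = 4*(7.7-2.8)/8^2 = 0.3063
t = 1 is in the acceleration phase (t <= T/2).
p = p0 + 0.5*a*t^2 = 2.8 + 0.5*0.3063*1^2
= 2.9531


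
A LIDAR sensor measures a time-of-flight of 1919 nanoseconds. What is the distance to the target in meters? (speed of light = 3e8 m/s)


tof = 1919 ns = 1.919e-06 s
dist = c * tof / 2
= 3e8 * 1.919e-06 / 2
= 287.85 m


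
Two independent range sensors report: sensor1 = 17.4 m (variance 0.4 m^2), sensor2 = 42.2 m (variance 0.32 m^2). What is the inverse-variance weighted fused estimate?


w1 = (1/var1) / (1/var1 + 1/var2)
   = 2.5 / (2.5 + 3.125) = 0.4444
w2 = 1 - w1 = 0.5556
fused = w1*s1 + w2*s2 = 7.7333 + 23.4444
= 31.1778 m


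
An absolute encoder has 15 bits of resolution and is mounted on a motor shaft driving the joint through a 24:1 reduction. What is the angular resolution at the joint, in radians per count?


counts = 2^15 = 32768
effective counts at joint = 32768 * 24 = 786432
resolution = 2*pi / 786432
= 7.9895e-06 rad/count


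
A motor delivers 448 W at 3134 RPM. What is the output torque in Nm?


omega = 3134 * 2*pi/60 = 328.1917 rad/s
tau = P / omega = 448 / 328.1917
= 1.3651 Nm


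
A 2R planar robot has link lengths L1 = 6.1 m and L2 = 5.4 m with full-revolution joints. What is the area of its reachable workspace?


r_max = L1 + L2 = 11.5 m
r_min = |L1 - L2| = 0.7 m
Area = pi*(r_max^2 - r_min^2)
= pi*(132.25 - 0.49)
= pi * 131.76
= 413.9362 m^2


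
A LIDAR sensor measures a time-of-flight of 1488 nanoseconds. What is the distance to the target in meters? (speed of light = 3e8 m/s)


tof = 1488 ns = 1.488e-06 s
dist = c * tof / 2
= 3e8 * 1.488e-06 / 2
= 223.2 m


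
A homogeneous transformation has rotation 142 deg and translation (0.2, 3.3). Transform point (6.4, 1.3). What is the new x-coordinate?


x' = cos(theta)*px - sin(theta)*py + tx
= -0.788*6.4 - 0.6157*1.3 + 0.2
= -5.6436


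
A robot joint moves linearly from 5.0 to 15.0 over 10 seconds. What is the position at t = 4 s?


s = t/T = 4/10 = 0.4
p(t) = p0 + (pf-p0)*s
= 5.0 + (15.0 - 5.0) * 0.4
= 9.0


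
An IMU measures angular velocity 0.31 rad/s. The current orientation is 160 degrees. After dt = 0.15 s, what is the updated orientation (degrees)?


delta_theta = w * dt = 0.31 * 0.15 = 0.0465 rad
= 2.6643 deg
theta_new = 160 + 2.6643 = 162.6643 deg


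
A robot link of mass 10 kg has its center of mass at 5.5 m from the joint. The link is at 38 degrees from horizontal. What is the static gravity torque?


tau = m*g*L*cos(angle)
= 10 * 9.81 * 5.5 * cos(38 deg)
= 10 * 9.81 * 5.5 * 0.788
= 425.1712 Nm


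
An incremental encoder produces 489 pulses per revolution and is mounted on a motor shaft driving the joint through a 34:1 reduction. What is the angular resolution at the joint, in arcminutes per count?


counts per rev = 489
effective counts at joint = 489 * 34 = 16626
resolution = 360*60 / 16626
= 1.2992 arcmin/count


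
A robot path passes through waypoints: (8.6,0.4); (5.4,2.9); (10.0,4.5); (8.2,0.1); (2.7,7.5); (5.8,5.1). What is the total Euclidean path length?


Segment lengths:
  seg1 = sqrt((-3.2)^2 + (2.5)^2) = 4.0608
  seg2 = sqrt((4.6)^2 + (1.6)^2) = 4.8703
  seg3 = sqrt((-1.8)^2 + (-4.4)^2) = 4.7539
  seg4 = sqrt((-5.5)^2 + (7.4)^2) = 9.2201
  seg5 = sqrt((3.1)^2 + (-2.4)^2) = 3.9205
Total = 26.8256


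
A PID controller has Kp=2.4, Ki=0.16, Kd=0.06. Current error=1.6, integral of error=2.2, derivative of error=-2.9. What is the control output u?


u = Kp*e + Ki*int(e) + Kd*de/dt
= 2.4*1.6 + 0.16*2.2 + 0.06*(-2.9)
= 3.84 + 0.352 + -0.174
= 4.018


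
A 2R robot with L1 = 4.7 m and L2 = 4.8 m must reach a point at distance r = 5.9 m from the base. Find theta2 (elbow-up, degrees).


cos(theta2) = (r^2 - L1^2 - L2^2) / (2*L1*L2)
cos(theta2) = (34.81 - 22.09 - 23.04) / 45.12
cos(theta2) = -0.228723
theta2 = 103.2219 degrees


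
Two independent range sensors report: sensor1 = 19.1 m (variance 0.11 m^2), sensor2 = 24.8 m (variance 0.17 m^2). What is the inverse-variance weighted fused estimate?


w1 = (1/var1) / (1/var1 + 1/var2)
   = 9.0909 / (9.0909 + 5.8824) = 0.6071
w2 = 1 - w1 = 0.3929
fused = w1*s1 + w2*s2 = 11.5964 + 9.7429
= 21.3393 m


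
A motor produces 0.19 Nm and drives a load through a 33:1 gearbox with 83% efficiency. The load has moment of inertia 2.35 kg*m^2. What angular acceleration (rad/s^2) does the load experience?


tau_out = tau_motor * N * eta
= 0.19 * 33 * 0.83 = 5.2041 Nm
alpha = tau_out / I = 5.2041 / 2.35
= 2.2145 rad/s^2
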